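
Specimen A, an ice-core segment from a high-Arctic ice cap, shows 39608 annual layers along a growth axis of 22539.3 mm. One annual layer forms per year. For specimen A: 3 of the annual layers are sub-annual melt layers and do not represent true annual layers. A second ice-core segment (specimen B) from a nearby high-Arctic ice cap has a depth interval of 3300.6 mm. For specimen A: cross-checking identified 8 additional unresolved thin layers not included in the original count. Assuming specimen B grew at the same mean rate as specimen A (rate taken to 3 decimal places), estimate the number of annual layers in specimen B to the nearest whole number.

5801 annual layers

Specimen A: adjusted count: 39608 − 3 + 8 = 39613 annual layers.
A: Extension rate ≈ 22539.3 / 39613 = 0.569 mm/yr.
B spans 3300.6 / 0.569 = 5800.70 years ≈ 5801 annual layers.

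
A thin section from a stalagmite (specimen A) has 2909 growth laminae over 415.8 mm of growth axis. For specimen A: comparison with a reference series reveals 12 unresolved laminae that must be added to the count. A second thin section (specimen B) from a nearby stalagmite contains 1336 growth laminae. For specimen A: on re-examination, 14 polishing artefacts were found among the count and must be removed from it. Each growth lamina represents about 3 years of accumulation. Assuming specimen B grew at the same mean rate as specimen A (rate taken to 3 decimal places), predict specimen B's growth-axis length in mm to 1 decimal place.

192.4 mm

Specimen A: after corrections the count is 2909 − 14 + 12 = 2907 growth laminae.
Specimen A: multiplying by 3 years per growth lamina: 2907 × 3 = 8721 years.
A: Mean rate = 415.8 mm / 8721 years ≈ 0.048 mm/yr.
Specimen B: 1336 growth laminae at 3 years each span 1336 × 3 = 4008 years. Length of B = 0.048 × 4008 = 192.4 mm.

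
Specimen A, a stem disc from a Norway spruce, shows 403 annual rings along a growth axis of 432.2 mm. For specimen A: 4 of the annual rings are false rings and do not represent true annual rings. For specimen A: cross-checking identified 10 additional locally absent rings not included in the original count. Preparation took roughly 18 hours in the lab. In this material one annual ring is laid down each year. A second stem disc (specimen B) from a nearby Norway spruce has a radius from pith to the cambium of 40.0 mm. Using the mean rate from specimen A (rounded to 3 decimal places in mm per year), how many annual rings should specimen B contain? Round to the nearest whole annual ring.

Specimen A: adjusted count: 403 − 4 + 10 = 409 annual rings.
A: Mean rate = 432.2 mm / 409 years ≈ 1.057 mm per year.
B spans 40.0 / 1.057 = 37.84 years ≈ 38 annual rings.

38 annual rings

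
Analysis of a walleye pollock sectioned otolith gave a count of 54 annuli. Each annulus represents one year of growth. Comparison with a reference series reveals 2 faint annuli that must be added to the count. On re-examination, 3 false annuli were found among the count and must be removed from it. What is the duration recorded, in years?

Correcting the raw count gives 54 − 3 + 2 = 53 true annuli.
One annulus per year makes the duration 53 years.

53 years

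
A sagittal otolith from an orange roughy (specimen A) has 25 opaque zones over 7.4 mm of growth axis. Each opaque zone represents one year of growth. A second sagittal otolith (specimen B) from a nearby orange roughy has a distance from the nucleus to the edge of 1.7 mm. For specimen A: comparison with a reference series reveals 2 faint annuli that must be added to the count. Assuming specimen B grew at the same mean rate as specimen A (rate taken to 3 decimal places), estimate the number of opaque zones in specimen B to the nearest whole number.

Specimen A: adjusted count: 25 + 2 = 27 opaque zones.
A: Extension rate ≈ 7.4 / 27 = 0.274 mm/year.
Specimen B: 1.7 mm / 0.274 mm per year = 6.20 years ≈ 6 opaque zones.

6 opaque zones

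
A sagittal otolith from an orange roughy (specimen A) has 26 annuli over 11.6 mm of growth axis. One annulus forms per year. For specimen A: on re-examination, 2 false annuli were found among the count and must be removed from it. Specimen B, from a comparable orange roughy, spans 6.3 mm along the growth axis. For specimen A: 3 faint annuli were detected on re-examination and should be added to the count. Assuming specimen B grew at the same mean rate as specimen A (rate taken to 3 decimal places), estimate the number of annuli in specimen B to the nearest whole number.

Specimen A: after corrections the count is 26 − 2 + 3 = 27 annuli.
A: Mean rate = 11.6 mm / 27 years ≈ 0.430 mm/yr.
Specimen B: 6.3 mm / 0.430 mm per year = 14.65 years ≈ 15 annuli.

15 annuli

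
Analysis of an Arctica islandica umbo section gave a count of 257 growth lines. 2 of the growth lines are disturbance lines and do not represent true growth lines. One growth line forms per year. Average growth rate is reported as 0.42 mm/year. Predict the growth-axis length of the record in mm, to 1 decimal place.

107.1 mm

True growth line count = 257 − 2 = 255.
Length ≈ 0.42 × 255 = 107.1 mm.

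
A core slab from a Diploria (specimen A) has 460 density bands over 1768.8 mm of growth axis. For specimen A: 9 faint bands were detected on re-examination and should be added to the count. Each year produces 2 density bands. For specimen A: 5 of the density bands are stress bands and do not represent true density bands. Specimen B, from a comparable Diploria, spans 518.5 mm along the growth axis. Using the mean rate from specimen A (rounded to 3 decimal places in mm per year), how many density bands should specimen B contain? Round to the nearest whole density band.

Specimen A: correcting the raw count gives 460 − 5 + 9 = 464 true density bands.
Specimen A: dividing by 2 density bands per year: 464 / 2 = 232 years.
A: Extension rate ≈ 1768.8 / 232 = 7.624 mm per year.
Specimen B: 518.5 mm / 7.624 mm per year = 68.01 years; at 2 density bands per year that is 68.01 × 2 ≈ 136 density bands.

136 density bands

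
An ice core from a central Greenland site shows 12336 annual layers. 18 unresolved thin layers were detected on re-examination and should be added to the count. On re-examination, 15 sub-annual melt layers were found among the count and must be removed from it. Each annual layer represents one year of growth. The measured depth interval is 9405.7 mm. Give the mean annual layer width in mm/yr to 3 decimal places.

0.762 mm/yr

True annual layer count = 12336 − 15 + 18 = 12339.
Mean rate = 9405.7 mm / 12339 years ≈ 0.762 mm/yr.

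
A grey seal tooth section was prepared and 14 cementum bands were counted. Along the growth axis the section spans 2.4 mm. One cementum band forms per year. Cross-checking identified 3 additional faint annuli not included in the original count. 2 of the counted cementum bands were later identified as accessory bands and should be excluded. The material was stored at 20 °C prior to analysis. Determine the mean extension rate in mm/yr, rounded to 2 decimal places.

0.16 mm/yr

After corrections the count is 14 − 2 + 3 = 15 cementum bands.
Mean rate = 2.4 mm / 15 years ≈ 0.16 mm/yr.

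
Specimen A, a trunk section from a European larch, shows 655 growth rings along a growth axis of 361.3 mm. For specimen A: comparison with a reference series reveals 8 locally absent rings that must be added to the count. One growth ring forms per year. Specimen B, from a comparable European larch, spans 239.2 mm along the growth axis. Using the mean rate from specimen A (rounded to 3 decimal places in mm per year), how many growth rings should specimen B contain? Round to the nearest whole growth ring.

439 growth rings

Specimen A: after corrections the count is 655 + 8 = 663 growth rings.
A: Mean rate = 361.3 mm / 663 years ≈ 0.545 mm per year.
B spans 239.2 / 0.545 = 438.90 years ≈ 439 growth rings.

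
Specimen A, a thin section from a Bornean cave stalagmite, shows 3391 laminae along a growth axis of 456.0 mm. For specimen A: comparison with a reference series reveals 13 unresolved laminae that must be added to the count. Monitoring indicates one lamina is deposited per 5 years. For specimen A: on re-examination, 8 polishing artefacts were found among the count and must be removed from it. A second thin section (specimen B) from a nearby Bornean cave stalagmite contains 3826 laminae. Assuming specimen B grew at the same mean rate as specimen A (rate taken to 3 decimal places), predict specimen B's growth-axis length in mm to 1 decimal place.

516.5 mm

Specimen A: after corrections the count is 3391 − 8 + 13 = 3396 laminae.
Specimen A: 3396 laminae at 5 years each span 3396 × 5 = 16980 years.
A: Mean rate = 456.0 mm / 16980 years ≈ 0.027 mm per year.
Specimen B: 3826 laminae at 5 years each span 3826 × 5 = 19130 years. For B, 0.027 mm/year × 19130 years = 516.5 mm.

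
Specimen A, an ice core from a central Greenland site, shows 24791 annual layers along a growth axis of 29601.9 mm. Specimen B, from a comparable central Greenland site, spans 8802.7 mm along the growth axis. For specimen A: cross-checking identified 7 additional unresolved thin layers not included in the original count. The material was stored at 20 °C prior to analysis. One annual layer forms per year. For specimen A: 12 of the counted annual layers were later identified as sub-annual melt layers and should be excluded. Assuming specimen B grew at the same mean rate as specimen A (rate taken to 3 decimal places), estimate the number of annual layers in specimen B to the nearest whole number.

Specimen A: true annual layer count = 24791 − 12 + 7 = 24786.
A: 29601.9 mm over 24786 years gives 29601.9 / 24786 ≈ 1.194 mm/yr.
B spans 8802.7 / 1.194 = 7372.45 years ≈ 7372 annual layers.

7372 annual layers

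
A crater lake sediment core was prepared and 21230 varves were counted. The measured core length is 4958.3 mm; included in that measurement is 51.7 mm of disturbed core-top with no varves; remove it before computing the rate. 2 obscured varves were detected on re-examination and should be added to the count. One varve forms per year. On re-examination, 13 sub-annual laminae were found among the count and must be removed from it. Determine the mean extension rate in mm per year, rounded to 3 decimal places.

After corrections the count is 21230 − 13 + 2 = 21219 varves.
Net length = 4958.3 − 51.7 = 4906.6 mm.
4906.6 mm over 21219 years gives 4906.6 / 21219 ≈ 0.231 mm per year.

0.231 mm per year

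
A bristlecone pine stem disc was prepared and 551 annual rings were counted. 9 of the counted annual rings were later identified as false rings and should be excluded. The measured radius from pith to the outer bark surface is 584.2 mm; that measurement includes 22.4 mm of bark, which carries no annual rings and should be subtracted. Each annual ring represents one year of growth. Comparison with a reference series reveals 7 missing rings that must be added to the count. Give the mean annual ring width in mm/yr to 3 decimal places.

1.023 mm/yr

Adjusted count: 551 − 9 + 7 = 549 annual rings.
Net length = 584.2 − 22.4 = 561.8 mm.
Mean rate = 561.8 mm / 549 years ≈ 1.023 mm/yr.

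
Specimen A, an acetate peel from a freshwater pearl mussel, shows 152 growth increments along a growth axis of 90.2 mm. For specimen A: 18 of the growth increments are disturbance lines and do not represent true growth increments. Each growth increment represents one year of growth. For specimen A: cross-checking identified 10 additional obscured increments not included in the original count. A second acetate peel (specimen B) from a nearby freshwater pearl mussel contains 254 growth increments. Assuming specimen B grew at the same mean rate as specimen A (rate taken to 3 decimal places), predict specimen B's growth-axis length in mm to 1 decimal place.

Specimen A: after corrections the count is 152 − 18 + 10 = 144 growth increments.
A: Extension rate ≈ 90.2 / 144 = 0.626 mm per year.
For B, 0.626 mm/year × 254 years = 159.0 mm.

159.0 mm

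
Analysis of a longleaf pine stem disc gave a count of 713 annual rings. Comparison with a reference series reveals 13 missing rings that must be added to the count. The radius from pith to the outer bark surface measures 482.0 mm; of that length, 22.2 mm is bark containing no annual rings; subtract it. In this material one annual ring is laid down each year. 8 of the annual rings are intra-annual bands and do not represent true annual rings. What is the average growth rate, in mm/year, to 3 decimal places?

0.640 mm/year

Correcting the raw count gives 713 − 8 + 13 = 718 true annual rings.
The growth record spans 482.0 − 22.2 = 459.8 mm.
Mean rate = 459.8 mm / 718 years ≈ 0.640 mm/year.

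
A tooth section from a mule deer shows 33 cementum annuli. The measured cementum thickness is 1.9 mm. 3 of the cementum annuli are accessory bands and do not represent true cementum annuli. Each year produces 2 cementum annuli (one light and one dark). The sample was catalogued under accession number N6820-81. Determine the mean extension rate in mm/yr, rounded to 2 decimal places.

0.13 mm/yr

Adjusted count: 33 − 3 = 30 cementum annuli.
Dividing by 2 cementum annuli per year: 30 / 2 = 15 years.
1.9 mm over 15 years gives 1.9 / 15 ≈ 0.13 mm/yr.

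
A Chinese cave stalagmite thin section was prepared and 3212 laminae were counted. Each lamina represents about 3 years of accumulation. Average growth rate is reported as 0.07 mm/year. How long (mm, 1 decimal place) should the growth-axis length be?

Multiplying by 3 years per lamina: 3212 × 3 = 9636 years.
9636 years at 0.07 mm/year gives 0.07 × 9636 = 674.5 mm.

674.5 mm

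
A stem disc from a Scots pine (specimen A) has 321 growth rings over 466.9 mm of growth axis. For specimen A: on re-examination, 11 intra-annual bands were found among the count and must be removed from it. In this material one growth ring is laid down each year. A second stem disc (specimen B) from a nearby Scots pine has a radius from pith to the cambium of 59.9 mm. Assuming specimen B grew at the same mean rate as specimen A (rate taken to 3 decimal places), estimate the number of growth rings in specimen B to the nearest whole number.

Specimen A: correcting the raw count gives 321 − 11 = 310 true growth rings.
A: Extension rate ≈ 466.9 / 310 = 1.506 mm/yr.
Specimen B: 59.9 mm / 1.506 mm per year = 39.77 years ≈ 40 growth rings.

40 growth rings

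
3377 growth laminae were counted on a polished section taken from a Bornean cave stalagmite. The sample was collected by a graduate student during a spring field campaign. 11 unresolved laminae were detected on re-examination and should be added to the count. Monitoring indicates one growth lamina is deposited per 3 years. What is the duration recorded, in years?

10164 years

Adjusted count: 3377 + 11 = 3388 growth laminae.
Multiplying by 3 years per growth lamina: 3388 × 3 = 10164 years.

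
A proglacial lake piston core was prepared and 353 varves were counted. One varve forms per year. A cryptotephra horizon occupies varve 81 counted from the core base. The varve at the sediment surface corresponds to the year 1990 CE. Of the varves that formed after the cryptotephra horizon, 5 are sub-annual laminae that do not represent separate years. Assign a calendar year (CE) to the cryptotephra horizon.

1723 CE

The cryptotephra horizon sits at varve 81 from the core base, so 353 − 81 = 272 varves formed after it.
272 − 5 false = 267 true varves after the cryptotephra horizon.
1990 − 267 = 1723 CE.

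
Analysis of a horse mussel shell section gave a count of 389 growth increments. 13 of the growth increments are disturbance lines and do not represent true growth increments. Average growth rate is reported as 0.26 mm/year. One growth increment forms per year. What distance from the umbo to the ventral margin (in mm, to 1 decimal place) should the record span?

True growth increment count = 389 − 13 = 376.
376 years at 0.26 mm/year gives 0.26 × 376 = 97.8 mm.

97.8 mm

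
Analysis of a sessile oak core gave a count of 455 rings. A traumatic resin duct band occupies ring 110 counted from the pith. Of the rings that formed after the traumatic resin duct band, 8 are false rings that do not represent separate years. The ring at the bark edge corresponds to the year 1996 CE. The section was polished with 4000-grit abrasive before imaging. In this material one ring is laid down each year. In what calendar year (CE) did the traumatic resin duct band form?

1659 CE

455 − 110 = 345 rings lie beyond the traumatic resin duct band toward the bark edge.
Removing the 8 false rings leaves 345 − 8 = 337 true rings beyond the traumatic resin duct band.
Counting back 337 years from 1996 CE places the traumatic resin duct band in 1996 − 337 = 1659 CE.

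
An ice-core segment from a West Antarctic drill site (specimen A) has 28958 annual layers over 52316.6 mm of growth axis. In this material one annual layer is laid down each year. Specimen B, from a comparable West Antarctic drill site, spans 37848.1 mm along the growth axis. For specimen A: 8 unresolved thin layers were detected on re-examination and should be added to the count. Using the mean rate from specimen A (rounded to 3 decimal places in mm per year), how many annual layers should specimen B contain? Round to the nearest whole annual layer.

20957 annual layers

Specimen A: after corrections the count is 28958 + 8 = 28966 annual layers.
A: Mean rate = 52316.6 mm / 28966 years ≈ 1.806 mm/yr.
B spans 37848.1 / 1.806 = 20956.87 years ≈ 20957 annual layers.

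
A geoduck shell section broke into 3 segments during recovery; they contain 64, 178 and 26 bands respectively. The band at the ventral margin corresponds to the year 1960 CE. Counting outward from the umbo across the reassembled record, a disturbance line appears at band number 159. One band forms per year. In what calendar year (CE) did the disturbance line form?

Total bands = 64 + 178 + 26 = 268.
Between band 159 and the ventral margin there are 268 − 159 = 109 bands.
Counting back 109 years from 1960 CE places the disturbance line in 1960 − 109 = 1851 CE.

1851 CE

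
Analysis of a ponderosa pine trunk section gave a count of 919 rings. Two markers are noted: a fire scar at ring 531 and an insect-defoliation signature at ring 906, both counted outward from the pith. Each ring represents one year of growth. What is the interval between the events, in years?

375 years

Separation: 906 − 531 = 375 rings.
That is 375 years at one ring per year.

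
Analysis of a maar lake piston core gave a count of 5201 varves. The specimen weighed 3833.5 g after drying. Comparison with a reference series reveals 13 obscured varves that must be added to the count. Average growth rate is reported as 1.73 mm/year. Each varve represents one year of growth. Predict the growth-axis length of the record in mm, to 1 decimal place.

9020.2 mm

After corrections the count is 5201 + 13 = 5214 varves.
Predicted length = 1.73 mm/year × 5214 years = 9020.2 mm.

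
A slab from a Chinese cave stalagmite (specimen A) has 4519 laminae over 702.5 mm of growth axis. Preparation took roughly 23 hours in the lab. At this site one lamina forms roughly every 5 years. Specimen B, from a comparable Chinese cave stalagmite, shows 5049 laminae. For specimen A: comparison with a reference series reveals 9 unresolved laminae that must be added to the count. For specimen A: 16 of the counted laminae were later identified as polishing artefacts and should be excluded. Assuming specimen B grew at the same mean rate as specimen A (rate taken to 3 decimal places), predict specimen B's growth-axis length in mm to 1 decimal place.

782.6 mm

Specimen A: correcting the raw count gives 4519 − 16 + 9 = 4512 true laminae.
Specimen A: multiplying by 5 years per lamina: 4512 × 5 = 22560 years.
A: 702.5 mm over 22560 years gives 702.5 / 22560 ≈ 0.031 mm/year.
Specimen B: 5049 laminae at 5 years each span 5049 × 5 = 25245 years. For B, 0.031 mm/year × 25245 years = 782.6 mm.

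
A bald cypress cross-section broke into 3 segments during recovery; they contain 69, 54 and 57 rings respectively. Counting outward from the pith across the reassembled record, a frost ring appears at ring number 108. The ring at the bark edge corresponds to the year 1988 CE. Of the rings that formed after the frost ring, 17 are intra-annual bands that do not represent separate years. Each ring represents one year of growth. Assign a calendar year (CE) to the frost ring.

Total rings = 69 + 54 + 57 = 180.
180 − 108 = 72 rings lie beyond the frost ring toward the bark edge.
72 − 17 false = 55 true rings after the frost ring.
Counting back 55 years from 1988 CE places the frost ring in 1988 − 55 = 1933 CE.

1933 CE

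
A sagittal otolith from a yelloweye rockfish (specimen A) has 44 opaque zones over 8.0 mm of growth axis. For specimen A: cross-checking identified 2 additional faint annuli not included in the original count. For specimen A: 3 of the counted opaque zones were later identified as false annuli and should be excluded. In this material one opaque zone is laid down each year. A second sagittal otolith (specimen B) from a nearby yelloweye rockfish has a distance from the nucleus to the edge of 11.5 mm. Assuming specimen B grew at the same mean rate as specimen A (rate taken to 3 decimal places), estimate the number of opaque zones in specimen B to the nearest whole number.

Specimen A: correcting the raw count gives 44 − 3 + 2 = 43 true opaque zones.
A: Mean rate = 8.0 mm / 43 years ≈ 0.186 mm per year.
For B, 11.5 / 0.186 = 61.83 years ≈ 62 opaque zones.

62 opaque zones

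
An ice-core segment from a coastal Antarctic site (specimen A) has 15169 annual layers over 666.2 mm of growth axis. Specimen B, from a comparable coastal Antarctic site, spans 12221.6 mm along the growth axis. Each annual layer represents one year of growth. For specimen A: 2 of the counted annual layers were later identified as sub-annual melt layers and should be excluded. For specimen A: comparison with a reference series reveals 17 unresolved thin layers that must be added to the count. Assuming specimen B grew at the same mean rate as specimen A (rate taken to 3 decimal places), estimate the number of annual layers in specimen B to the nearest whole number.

Specimen A: correcting the raw count gives 15169 − 2 + 17 = 15184 true annual layers.
A: 666.2 mm over 15184 years gives 666.2 / 15184 ≈ 0.044 mm/yr.
Specimen B: 12221.6 mm / 0.044 mm per year = 277763.64 years ≈ 277764 annual layers.

277764 annual layers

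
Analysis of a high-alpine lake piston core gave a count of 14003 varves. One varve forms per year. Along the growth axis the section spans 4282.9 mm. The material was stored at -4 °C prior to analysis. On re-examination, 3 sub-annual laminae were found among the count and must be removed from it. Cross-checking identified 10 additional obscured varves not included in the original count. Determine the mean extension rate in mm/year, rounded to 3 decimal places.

0.306 mm/year

Adjusted count: 14003 − 3 + 10 = 14010 varves.
4282.9 mm over 14010 years gives 4282.9 / 14010 ≈ 0.306 mm/year.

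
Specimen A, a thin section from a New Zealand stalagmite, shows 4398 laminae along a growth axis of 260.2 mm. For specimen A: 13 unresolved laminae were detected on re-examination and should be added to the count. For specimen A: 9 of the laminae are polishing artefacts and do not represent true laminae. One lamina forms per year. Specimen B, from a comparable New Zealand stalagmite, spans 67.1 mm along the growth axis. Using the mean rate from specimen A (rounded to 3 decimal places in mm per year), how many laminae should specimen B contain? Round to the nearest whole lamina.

1137 laminae

Specimen A: true lamina count = 4398 − 9 + 13 = 4402.
A: Mean rate = 260.2 mm / 4402 years ≈ 0.059 mm/year.
Specimen B: 67.1 mm / 0.059 mm per year = 1137.29 years ≈ 1137 laminae.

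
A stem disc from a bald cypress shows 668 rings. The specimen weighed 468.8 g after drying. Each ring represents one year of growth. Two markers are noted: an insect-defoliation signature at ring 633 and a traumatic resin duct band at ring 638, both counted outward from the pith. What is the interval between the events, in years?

The two markers are separated by 638 − 633 = 5 rings.
One ring per year makes the interval 5 years.

5 yr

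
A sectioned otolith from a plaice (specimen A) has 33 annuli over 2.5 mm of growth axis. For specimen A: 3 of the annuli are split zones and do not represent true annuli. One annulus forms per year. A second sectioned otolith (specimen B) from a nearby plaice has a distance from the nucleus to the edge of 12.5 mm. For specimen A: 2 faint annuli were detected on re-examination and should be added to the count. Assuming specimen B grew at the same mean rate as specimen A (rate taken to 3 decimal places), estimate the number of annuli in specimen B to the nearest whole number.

Specimen A: adjusted count: 33 − 3 + 2 = 32 annuli.
A: 2.5 mm over 32 years gives 2.5 / 32 ≈ 0.078 mm/year.
Specimen B: 12.5 mm / 0.078 mm per year = 160.26 years ≈ 160 annuli.

160 annuli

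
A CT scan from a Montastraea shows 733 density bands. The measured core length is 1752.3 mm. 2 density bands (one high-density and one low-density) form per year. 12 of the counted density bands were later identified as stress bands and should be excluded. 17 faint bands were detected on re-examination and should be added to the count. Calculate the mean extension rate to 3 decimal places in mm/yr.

Adjusted count: 733 − 12 + 17 = 738 density bands.
738 density bands at 2 per year is 738 / 2 = 369 years.
1752.3 mm over 369 years gives 1752.3 / 369 ≈ 4.749 mm/yr.

4.749 mm/yr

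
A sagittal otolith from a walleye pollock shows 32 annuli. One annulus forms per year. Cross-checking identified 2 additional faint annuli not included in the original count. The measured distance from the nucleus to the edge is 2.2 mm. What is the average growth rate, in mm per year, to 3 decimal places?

Correcting the raw count gives 32 + 2 = 34 true annuli.
2.2 mm over 34 years gives 2.2 / 34 ≈ 0.065 mm per year.

0.065 mm per year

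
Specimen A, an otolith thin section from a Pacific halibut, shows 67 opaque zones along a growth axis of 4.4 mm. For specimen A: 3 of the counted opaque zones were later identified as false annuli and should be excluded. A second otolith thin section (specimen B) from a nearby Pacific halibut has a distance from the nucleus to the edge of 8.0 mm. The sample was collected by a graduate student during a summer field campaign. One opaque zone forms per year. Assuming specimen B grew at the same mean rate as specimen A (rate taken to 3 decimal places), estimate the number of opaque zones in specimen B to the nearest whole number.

116 opaque zones

Specimen A: correcting the raw count gives 67 − 3 = 64 true opaque zones.
A: Mean rate = 4.4 mm / 64 years ≈ 0.069 mm/yr.
B spans 8.0 / 0.069 = 115.94 years ≈ 116 opaque zones.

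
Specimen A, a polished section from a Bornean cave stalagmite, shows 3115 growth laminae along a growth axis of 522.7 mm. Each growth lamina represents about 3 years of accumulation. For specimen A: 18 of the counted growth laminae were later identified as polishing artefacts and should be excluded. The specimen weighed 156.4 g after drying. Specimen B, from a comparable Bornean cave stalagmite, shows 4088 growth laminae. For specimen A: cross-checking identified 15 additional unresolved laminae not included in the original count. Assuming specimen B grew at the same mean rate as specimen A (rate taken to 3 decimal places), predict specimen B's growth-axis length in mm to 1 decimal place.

Specimen A: adjusted count: 3115 − 18 + 15 = 3112 growth laminae.
Specimen A: multiplying by 3 years per growth lamina: 3112 × 3 = 9336 years.
A: 522.7 mm over 9336 years gives 522.7 / 9336 ≈ 0.056 mm per year.
Specimen B: at 3 years per growth lamina, 4088 × 3 = 12264 years. Length of B = 0.056 × 12264 = 686.8 mm.

686.8 mm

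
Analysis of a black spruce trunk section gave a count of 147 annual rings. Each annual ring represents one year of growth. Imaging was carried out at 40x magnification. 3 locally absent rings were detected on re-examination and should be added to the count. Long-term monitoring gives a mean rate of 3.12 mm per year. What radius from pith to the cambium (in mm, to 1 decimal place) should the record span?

468.0 mm

True annual ring count = 147 + 3 = 150.
Predicted length = 3.12 mm/year × 150 years = 468.0 mm.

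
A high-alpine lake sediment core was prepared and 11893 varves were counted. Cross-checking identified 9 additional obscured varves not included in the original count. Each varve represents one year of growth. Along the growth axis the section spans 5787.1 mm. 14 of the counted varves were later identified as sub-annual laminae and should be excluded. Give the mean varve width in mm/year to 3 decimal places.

0.487 mm/year

After corrections the count is 11893 − 14 + 9 = 11888 varves.
5787.1 mm over 11888 years gives 5787.1 / 11888 ≈ 0.487 mm/year.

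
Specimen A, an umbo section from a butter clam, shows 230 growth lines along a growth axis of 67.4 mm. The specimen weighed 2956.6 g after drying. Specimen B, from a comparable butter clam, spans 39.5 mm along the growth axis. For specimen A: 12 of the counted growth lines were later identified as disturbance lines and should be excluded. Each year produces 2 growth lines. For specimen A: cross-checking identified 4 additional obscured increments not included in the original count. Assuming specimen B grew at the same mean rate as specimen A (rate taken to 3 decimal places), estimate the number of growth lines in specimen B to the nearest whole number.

130 growth lines

Specimen A: after corrections the count is 230 − 12 + 4 = 222 growth lines.
Specimen A: 222 growth lines at 2 per year is 222 / 2 = 111 years.
A: 67.4 mm over 111 years gives 67.4 / 111 ≈ 0.607 mm/year.
For B, 39.5 / 0.607 = 65.07 years; at 2 growth lines per year that is 65.07 × 2 ≈ 130 growth lines.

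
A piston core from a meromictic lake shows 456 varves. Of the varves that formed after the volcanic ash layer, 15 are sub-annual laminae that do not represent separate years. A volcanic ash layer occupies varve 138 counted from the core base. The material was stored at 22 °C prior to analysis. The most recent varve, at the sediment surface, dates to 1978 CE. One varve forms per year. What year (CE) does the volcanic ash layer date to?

Between varve 138 and the sediment surface there are 456 − 138 = 318 varves.
318 − 15 false = 303 true varves after the volcanic ash layer.
Counting back 303 years from 1978 CE places the volcanic ash layer in 1978 − 303 = 1675 CE.

1675 CE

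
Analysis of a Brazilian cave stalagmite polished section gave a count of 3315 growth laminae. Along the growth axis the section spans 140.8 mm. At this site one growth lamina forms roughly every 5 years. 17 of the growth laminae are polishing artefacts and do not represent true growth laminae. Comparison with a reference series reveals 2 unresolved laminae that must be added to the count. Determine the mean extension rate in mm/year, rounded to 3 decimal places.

Correcting the raw count gives 3315 − 17 + 2 = 3300 true growth laminae.
At 5 years per growth lamina, 3300 × 5 = 16500 years.
Extension rate ≈ 140.8 / 16500 = 0.009 mm/year.

0.009 mm/year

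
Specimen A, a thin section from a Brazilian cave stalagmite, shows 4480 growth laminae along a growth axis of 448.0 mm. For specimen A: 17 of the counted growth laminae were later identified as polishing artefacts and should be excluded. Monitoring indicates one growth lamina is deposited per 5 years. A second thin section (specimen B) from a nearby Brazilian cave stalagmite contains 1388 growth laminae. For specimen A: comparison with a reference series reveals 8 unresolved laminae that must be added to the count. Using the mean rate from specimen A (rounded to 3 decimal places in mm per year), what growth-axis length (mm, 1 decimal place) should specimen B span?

Specimen A: correcting the raw count gives 4480 − 17 + 8 = 4471 true growth laminae.
Specimen A: at 5 years per growth lamina, 4471 × 5 = 22355 years.
A: 448.0 mm over 22355 years gives 448.0 / 22355 ≈ 0.020 mm per year.
Specimen B: multiplying by 5 years per growth lamina: 1388 × 5 = 6940 years. B's length ≈ 0.020 × 6940 = 138.8 mm.

138.8 mm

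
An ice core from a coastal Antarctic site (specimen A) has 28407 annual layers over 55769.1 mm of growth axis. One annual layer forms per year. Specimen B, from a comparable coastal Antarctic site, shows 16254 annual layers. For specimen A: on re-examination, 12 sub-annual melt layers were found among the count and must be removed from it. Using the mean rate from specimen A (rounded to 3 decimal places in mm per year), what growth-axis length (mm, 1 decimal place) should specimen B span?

31922.9 mm

Specimen A: adjusted count: 28407 − 12 = 28395 annual layers.
A: 55769.1 mm over 28395 years gives 55769.1 / 28395 ≈ 1.964 mm/yr.
For B, 1.964 mm/year × 16254 years = 31922.9 mm.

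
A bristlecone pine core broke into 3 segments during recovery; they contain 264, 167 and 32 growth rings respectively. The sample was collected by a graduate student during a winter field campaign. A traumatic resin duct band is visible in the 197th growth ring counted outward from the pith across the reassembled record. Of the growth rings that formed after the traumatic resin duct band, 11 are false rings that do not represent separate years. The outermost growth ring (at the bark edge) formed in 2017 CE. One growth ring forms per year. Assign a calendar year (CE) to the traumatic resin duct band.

1762 CE

Total growth rings = 264 + 167 + 32 = 463.
463 − 197 = 266 growth rings lie beyond the traumatic resin duct band toward the bark edge.
Removing the 11 false growth rings leaves 266 − 11 = 255 true growth rings beyond the traumatic resin duct band.
Counting back 255 years from 2017 CE places the traumatic resin duct band in 2017 − 255 = 1762 CE.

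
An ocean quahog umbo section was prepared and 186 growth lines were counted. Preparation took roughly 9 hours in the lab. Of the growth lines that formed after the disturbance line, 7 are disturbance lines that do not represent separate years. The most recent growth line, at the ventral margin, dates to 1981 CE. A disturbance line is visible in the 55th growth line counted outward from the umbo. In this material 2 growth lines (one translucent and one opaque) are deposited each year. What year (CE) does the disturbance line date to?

186 − 55 = 131 growth lines lie beyond the disturbance line toward the ventral margin.
Removing the 7 false growth lines leaves 131 − 7 = 124 true growth lines beyond the disturbance line.
With 2 growth lines per year, 124 / 2 = 62 years.
The growth line at the ventral margin is 1981 CE, so the disturbance line dates to 1981 − 62 = 1919 CE.

1919 CE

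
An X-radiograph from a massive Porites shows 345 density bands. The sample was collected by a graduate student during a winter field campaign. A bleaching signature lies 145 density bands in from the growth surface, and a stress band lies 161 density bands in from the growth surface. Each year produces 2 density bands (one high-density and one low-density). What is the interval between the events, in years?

8 years

The two markers are separated by 161 − 145 = 16 density bands.
Dividing by 2 density bands per year: 16 / 2 = 8 years.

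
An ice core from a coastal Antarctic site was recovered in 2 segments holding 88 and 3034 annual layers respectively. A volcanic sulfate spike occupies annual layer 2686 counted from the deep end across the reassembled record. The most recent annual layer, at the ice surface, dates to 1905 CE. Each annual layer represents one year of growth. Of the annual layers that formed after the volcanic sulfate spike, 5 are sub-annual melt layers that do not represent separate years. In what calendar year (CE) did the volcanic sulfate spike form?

1474 CE

Total annual layers = 88 + 3034 = 3122.
The volcanic sulfate spike sits at annual layer 2686 from the deep end, so 3122 − 2686 = 436 annual layers formed after it.
Removing the 5 false annual layers leaves 436 − 5 = 431 true annual layers beyond the volcanic sulfate spike.
1905 − 431 = 1474 CE.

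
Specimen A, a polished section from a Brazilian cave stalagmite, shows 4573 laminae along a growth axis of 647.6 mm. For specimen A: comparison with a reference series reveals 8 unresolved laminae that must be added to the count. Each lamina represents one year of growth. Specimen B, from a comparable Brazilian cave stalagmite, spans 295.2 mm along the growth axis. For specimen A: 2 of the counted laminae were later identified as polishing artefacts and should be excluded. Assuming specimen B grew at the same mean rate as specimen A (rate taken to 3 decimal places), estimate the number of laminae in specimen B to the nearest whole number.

2094 laminae

Specimen A: correcting the raw count gives 4573 − 2 + 8 = 4579 true laminae.
A: Extension rate ≈ 647.6 / 4579 = 0.141 mm/yr.
B spans 295.2 / 0.141 = 2093.62 years ≈ 2094 laminae.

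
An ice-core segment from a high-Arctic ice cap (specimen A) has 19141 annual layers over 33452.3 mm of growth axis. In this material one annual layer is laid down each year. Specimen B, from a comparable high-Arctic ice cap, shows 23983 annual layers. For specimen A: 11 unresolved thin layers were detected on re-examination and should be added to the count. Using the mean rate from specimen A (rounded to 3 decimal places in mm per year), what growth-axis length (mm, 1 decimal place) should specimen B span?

Specimen A: adjusted count: 19141 + 11 = 19152 annual layers.
A: Extension rate ≈ 33452.3 / 19152 = 1.747 mm/yr.
For B, 1.747 mm/year × 23983 years = 41898.3 mm.

41898.3 mm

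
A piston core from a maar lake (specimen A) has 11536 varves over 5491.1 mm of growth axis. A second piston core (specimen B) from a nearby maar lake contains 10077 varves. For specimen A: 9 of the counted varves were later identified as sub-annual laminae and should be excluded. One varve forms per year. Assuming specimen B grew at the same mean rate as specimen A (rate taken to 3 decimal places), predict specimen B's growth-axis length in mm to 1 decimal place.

Specimen A: after corrections the count is 11536 − 9 = 11527 varves.
A: Extension rate ≈ 5491.1 / 11527 = 0.476 mm/year.
For B, 0.476 mm/year × 10077 years = 4796.7 mm.

4796.7 mm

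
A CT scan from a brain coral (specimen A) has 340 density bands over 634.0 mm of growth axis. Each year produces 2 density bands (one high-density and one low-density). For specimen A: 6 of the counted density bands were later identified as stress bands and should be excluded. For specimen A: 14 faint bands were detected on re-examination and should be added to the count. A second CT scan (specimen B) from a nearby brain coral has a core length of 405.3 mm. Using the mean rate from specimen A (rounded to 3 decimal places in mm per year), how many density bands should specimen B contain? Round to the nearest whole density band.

Specimen A: adjusted count: 340 − 6 + 14 = 348 density bands.
Specimen A: with 2 density bands per year, 348 / 2 = 174 years.
A: Extension rate ≈ 634.0 / 174 = 3.644 mm/year.
B spans 405.3 / 3.644 = 111.22 years; at 2 density bands per year that is 111.22 × 2 ≈ 222 density bands.

222 density bands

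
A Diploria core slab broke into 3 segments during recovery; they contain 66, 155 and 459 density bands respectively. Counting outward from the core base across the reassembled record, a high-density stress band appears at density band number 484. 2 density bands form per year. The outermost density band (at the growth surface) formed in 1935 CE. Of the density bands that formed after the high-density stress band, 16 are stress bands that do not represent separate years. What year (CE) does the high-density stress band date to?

Total density bands = 66 + 155 + 459 = 680.
The high-density stress band sits at density band 484 from the core base, so 680 − 484 = 196 density bands formed after it.
196 − 16 false = 180 true density bands after the high-density stress band.
180 density bands at 2 per year is 180 / 2 = 90 years.
The density band at the growth surface is 1935 CE, so the high-density stress band dates to 1935 − 90 = 1845 CE.

1845 CE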